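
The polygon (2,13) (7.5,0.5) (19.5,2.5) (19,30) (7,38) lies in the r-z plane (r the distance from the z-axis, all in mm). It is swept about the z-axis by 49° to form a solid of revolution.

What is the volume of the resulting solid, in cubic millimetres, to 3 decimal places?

Volume = 4770.226 mm³

Profile (r,z), 5 vertices: (2,13) (7.5,0.5) (19.5,2.5) (19,30) (7,38)
edge 0: (2,13)→(7.5,0.5)  cross = 2·0.5 − 7.5·13 = -96.5000; (r_i+r_j)·cross = 9.5·-96.5000 = -916.7500
edge 1: (7.5,0.5)→(19.5,2.5)  cross = 7.5·2.5 − 19.5·0.5 = 9.0000; (r_i+r_j)·cross = 27·9.0000 = 243.0000
edge 2: (19.5,2.5)→(19,30)  cross = 19.5·30 − 19·2.5 = 537.5000; (r_i+r_j)·cross = 38.5·537.5000 = 20693.7500
edge 3: (19,30)→(7,38)  cross = 19·38 − 7·30 = 512.0000; (r_i+r_j)·cross = 26·512.0000 = 13312.0000
edge 4: (7,38)→(2,13)  cross = 7·13 − 2·38 = 15.0000; (r_i+r_j)·cross = 9·15.0000 = 135.0000
Σcross = 977.0000 → A = |Σcross|/2 = 488.5000 mm²
Σ(r_i+r_j)·cross = 33467.0000 → first moment M = |Σ|/6 = 5577.8333
R_c = M/A = 5577.8333/488.5000 = 11.4183 mm
θ = 49° = 0.855211 rad
V = θ·R_c·A = 0.855211·11.4183·488.5000 = 4770.226 mm³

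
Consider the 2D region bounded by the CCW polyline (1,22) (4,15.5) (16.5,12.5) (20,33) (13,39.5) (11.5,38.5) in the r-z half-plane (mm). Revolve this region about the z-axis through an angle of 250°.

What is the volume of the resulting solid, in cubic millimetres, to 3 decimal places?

Volume = 15923.402 mm³

Profile (r,z), 6 vertices: (1,22) (4,15.5) (16.5,12.5) (20,33) (13,39.5) (11.5,38.5)
edge 0: (1,22)→(4,15.5)  cross = 1·15.5 − 4·22 = -72.5000; (r_i+r_j)·cross = 5·-72.5000 = -362.5000
edge 1: (4,15.5)→(16.5,12.5)  cross = 4·12.5 − 16.5·15.5 = -205.7500; (r_i+r_j)·cross = 20.5·-205.7500 = -4217.8750
edge 2: (16.5,12.5)→(20,33)  cross = 16.5·33 − 20·12.5 = 294.5000; (r_i+r_j)·cross = 36.5·294.5000 = 10749.2500
edge 3: (20,33)→(13,39.5)  cross = 20·39.5 − 13·33 = 361.0000; (r_i+r_j)·cross = 33·361.0000 = 11913.0000
edge 4: (13,39.5)→(11.5,38.5)  cross = 13·38.5 − 11.5·39.5 = 46.2500; (r_i+r_j)·cross = 24.5·46.2500 = 1133.1250
edge 5: (11.5,38.5)→(1,22)  cross = 11.5·22 − 1·38.5 = 214.5000; (r_i+r_j)·cross = 12.5·214.5000 = 2681.2500
Σcross = 638.0000 → A = |Σcross|/2 = 319.0000 mm²
Σ(r_i+r_j)·cross = 21896.2500 → first moment M = |Σ|/6 = 3649.3750
R_c = M/A = 3649.3750/319.0000 = 11.4400 mm
θ = 250° = 4.363323 rad
V = θ·R_c·A = 4.363323·11.4400·319.0000 = 15923.402 mm³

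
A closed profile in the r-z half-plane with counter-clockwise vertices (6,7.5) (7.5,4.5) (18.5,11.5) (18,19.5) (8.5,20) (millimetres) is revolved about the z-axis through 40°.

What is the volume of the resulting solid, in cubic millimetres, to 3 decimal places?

Profile (r,z), 5 vertices: (6,7.5) (7.5,4.5) (18.5,11.5) (18,19.5) (8.5,20)
edge 0: (6,7.5)→(7.5,4.5)  cross = 6·4.5 − 7.5·7.5 = -29.2500; (r_i+r_j)·cross = 13.5·-29.2500 = -394.8750
edge 1: (7.5,4.5)→(18.5,11.5)  cross = 7.5·11.5 − 18.5·4.5 = 3.0000; (r_i+r_j)·cross = 26·3.0000 = 78.0000
edge 2: (18.5,11.5)→(18,19.5)  cross = 18.5·19.5 − 18·11.5 = 153.7500; (r_i+r_j)·cross = 36.5·153.7500 = 5611.8750
edge 3: (18,19.5)→(8.5,20)  cross = 18·20 − 8.5·19.5 = 194.2500; (r_i+r_j)·cross = 26.5·194.2500 = 5147.6250
edge 4: (8.5,20)→(6,7.5)  cross = 8.5·7.5 − 6·20 = -56.2500; (r_i+r_j)·cross = 14.5·-56.2500 = -815.6250
Σcross = 265.5000 → A = |Σcross|/2 = 132.7500 mm²
Σ(r_i+r_j)·cross = 9627.0000 → first moment M = |Σ|/6 = 1604.5000
R_c = M/A = 1604.5000/132.7500 = 12.0866 mm
θ = 40° = 0.698132 rad
V = θ·R_c·A = 0.698132·12.0866·132.7500 = 1120.152 mm³

Volume = 1120.152 mm³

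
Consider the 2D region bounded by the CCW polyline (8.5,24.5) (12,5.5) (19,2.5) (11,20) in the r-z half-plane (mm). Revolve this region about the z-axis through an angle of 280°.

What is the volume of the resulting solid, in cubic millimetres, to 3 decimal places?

Profile (r,z), 4 vertices: (8.5,24.5) (12,5.5) (19,2.5) (11,20)
edge 0: (8.5,24.5)→(12,5.5)  cross = 8.5·5.5 − 12·24.5 = -247.2500; (r_i+r_j)·cross = 20.5·-247.2500 = -5068.6250
edge 1: (12,5.5)→(19,2.5)  cross = 12·2.5 − 19·5.5 = -74.5000; (r_i+r_j)·cross = 31·-74.5000 = -2309.5000
edge 2: (19,2.5)→(11,20)  cross = 19·20 − 11·2.5 = 352.5000; (r_i+r_j)·cross = 30·352.5000 = 10575.0000
edge 3: (11,20)→(8.5,24.5)  cross = 11·24.5 − 8.5·20 = 99.5000; (r_i+r_j)·cross = 19.5·99.5000 = 1940.2500
Σcross = 130.2500 → A = |Σcross|/2 = 65.1250 mm²
Σ(r_i+r_j)·cross = 5137.1250 → first moment M = |Σ|/6 = 856.1875
R_c = M/A = 856.1875/65.1250 = 13.1468 mm
θ = 280° = 4.886922 rad
V = θ·R_c·A = 4.886922·13.1468·65.1250 = 4184.121 mm³

Volume = 4184.121 mm³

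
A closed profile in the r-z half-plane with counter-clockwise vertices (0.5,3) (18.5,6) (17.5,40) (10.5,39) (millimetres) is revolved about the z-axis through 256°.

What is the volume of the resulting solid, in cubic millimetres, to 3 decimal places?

Volume = 21852.081 mm³

Profile (r,z), 4 vertices: (0.5,3) (18.5,6) (17.5,40) (10.5,39)
edge 0: (0.5,3)→(18.5,6)  cross = 0.5·6 − 18.5·3 = -52.5000; (r_i+r_j)·cross = 19·-52.5000 = -997.5000
edge 1: (18.5,6)→(17.5,40)  cross = 18.5·40 − 17.5·6 = 635.0000; (r_i+r_j)·cross = 36·635.0000 = 22860.0000
edge 2: (17.5,40)→(10.5,39)  cross = 17.5·39 − 10.5·40 = 262.5000; (r_i+r_j)·cross = 28·262.5000 = 7350.0000
edge 3: (10.5,39)→(0.5,3)  cross = 10.5·3 − 0.5·39 = 12.0000; (r_i+r_j)·cross = 11·12.0000 = 132.0000
Σcross = 857.0000 → A = |Σcross|/2 = 428.5000 mm²
Σ(r_i+r_j)·cross = 29344.5000 → first moment M = |Σ|/6 = 4890.7500
R_c = M/A = 4890.7500/428.5000 = 11.4137 mm
θ = 256° = 4.468043 rad
V = θ·R_c·A = 4.468043·11.4137·428.5000 = 21852.081 mm³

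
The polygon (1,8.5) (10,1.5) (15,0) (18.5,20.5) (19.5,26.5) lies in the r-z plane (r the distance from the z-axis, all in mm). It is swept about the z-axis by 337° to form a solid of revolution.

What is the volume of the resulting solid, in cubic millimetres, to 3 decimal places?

Volume = 14816.030 mm³

Profile (r,z), 5 vertices: (1,8.5) (10,1.5) (15,0) (18.5,20.5) (19.5,26.5)
edge 0: (1,8.5)→(10,1.5)  cross = 1·1.5 − 10·8.5 = -83.5000; (r_i+r_j)·cross = 11·-83.5000 = -918.5000
edge 1: (10,1.5)→(15,0)  cross = 10·0 − 15·1.5 = -22.5000; (r_i+r_j)·cross = 25·-22.5000 = -562.5000
edge 2: (15,0)→(18.5,20.5)  cross = 15·20.5 − 18.5·0 = 307.5000; (r_i+r_j)·cross = 33.5·307.5000 = 10301.2500
edge 3: (18.5,20.5)→(19.5,26.5)  cross = 18.5·26.5 − 19.5·20.5 = 90.5000; (r_i+r_j)·cross = 38·90.5000 = 3439.0000
edge 4: (19.5,26.5)→(1,8.5)  cross = 19.5·8.5 − 1·26.5 = 139.2500; (r_i+r_j)·cross = 20.5·139.2500 = 2854.6250
Σcross = 431.2500 → A = |Σcross|/2 = 215.6250 mm²
Σ(r_i+r_j)·cross = 15113.8750 → first moment M = |Σ|/6 = 2518.9792
R_c = M/A = 2518.9792/215.6250 = 11.6822 mm
θ = 337° = 5.881760 rad
V = θ·R_c·A = 5.881760·11.6822·215.6250 = 14816.030 mm³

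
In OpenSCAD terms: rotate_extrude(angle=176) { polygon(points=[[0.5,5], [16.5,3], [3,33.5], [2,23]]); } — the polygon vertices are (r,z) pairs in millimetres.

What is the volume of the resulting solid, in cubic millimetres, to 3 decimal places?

Profile (r,z), 4 vertices: (0.5,5) (16.5,3) (3,33.5) (2,23)
edge 0: (0.5,5)→(16.5,3)  cross = 0.5·3 − 16.5·5 = -81.0000; (r_i+r_j)·cross = 17·-81.0000 = -1377.0000
edge 1: (16.5,3)→(3,33.5)  cross = 16.5·33.5 − 3·3 = 543.7500; (r_i+r_j)·cross = 19.5·543.7500 = 10603.1250
edge 2: (3,33.5)→(2,23)  cross = 3·23 − 2·33.5 = 2.0000; (r_i+r_j)·cross = 5·2.0000 = 10.0000
edge 3: (2,23)→(0.5,5)  cross = 2·5 − 0.5·23 = -1.5000; (r_i+r_j)·cross = 2.5·-1.5000 = -3.7500
Σcross = 463.2500 → A = |Σcross|/2 = 231.6250 mm²
Σ(r_i+r_j)·cross = 9232.3750 → first moment M = |Σ|/6 = 1538.7292
R_c = M/A = 1538.7292/231.6250 = 6.6432 mm
θ = 176° = 3.071779 rad
V = θ·R_c·A = 3.071779·6.6432·231.6250 = 4726.637 mm³

Volume = 4726.637 mm³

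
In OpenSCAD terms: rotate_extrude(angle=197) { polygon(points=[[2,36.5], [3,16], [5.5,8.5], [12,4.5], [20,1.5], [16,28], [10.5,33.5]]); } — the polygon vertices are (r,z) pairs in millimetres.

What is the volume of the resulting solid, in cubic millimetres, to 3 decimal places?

Volume = 14376.386 mm³

Profile (r,z), 7 vertices: (2,36.5) (3,16) (5.5,8.5) (12,4.5) (20,1.5) (16,28) (10.5,33.5)
edge 0: (2,36.5)→(3,16)  cross = 2·16 − 3·36.5 = -77.5000; (r_i+r_j)·cross = 5·-77.5000 = -387.5000
edge 1: (3,16)→(5.5,8.5)  cross = 3·8.5 − 5.5·16 = -62.5000; (r_i+r_j)·cross = 8.5·-62.5000 = -531.2500
edge 2: (5.5,8.5)→(12,4.5)  cross = 5.5·4.5 − 12·8.5 = -77.2500; (r_i+r_j)·cross = 17.5·-77.2500 = -1351.8750
edge 3: (12,4.5)→(20,1.5)  cross = 12·1.5 − 20·4.5 = -72.0000; (r_i+r_j)·cross = 32·-72.0000 = -2304.0000
edge 4: (20,1.5)→(16,28)  cross = 20·28 − 16·1.5 = 536.0000; (r_i+r_j)·cross = 36·536.0000 = 19296.0000
edge 5: (16,28)→(10.5,33.5)  cross = 16·33.5 − 10.5·28 = 242.0000; (r_i+r_j)·cross = 26.5·242.0000 = 6413.0000
edge 6: (10.5,33.5)→(2,36.5)  cross = 10.5·36.5 − 2·33.5 = 316.2500; (r_i+r_j)·cross = 12.5·316.2500 = 3953.1250
Σcross = 805.0000 → A = |Σcross|/2 = 402.5000 mm²
Σ(r_i+r_j)·cross = 25087.5000 → first moment M = |Σ|/6 = 4181.2500
R_c = M/A = 4181.2500/402.5000 = 10.3882 mm
θ = 197° = 3.438299 rad
V = θ·R_c·A = 3.438299·10.3882·402.5000 = 14376.386 mm³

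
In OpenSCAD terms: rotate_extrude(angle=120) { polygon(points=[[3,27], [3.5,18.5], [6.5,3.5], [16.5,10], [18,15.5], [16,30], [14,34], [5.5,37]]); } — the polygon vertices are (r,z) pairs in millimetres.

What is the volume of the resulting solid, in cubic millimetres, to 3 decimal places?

Volume = 7633.328 mm³

Profile (r,z), 8 vertices: (3,27) (3.5,18.5) (6.5,3.5) (16.5,10) (18,15.5) (16,30) (14,34) (5.5,37)
edge 0: (3,27)→(3.5,18.5)  cross = 3·18.5 − 3.5·27 = -39.0000; (r_i+r_j)·cross = 6.5·-39.0000 = -253.5000
edge 1: (3.5,18.5)→(6.5,3.5)  cross = 3.5·3.5 − 6.5·18.5 = -108.0000; (r_i+r_j)·cross = 10·-108.0000 = -1080.0000
edge 2: (6.5,3.5)→(16.5,10)  cross = 6.5·10 − 16.5·3.5 = 7.2500; (r_i+r_j)·cross = 23·7.2500 = 166.7500
edge 3: (16.5,10)→(18,15.5)  cross = 16.5·15.5 − 18·10 = 75.7500; (r_i+r_j)·cross = 34.5·75.7500 = 2613.3750
edge 4: (18,15.5)→(16,30)  cross = 18·30 − 16·15.5 = 292.0000; (r_i+r_j)·cross = 34·292.0000 = 9928.0000
edge 5: (16,30)→(14,34)  cross = 16·34 − 14·30 = 124.0000; (r_i+r_j)·cross = 30·124.0000 = 3720.0000
edge 6: (14,34)→(5.5,37)  cross = 14·37 − 5.5·34 = 331.0000; (r_i+r_j)·cross = 19.5·331.0000 = 6454.5000
edge 7: (5.5,37)→(3,27)  cross = 5.5·27 − 3·37 = 37.5000; (r_i+r_j)·cross = 8.5·37.5000 = 318.7500
Σcross = 720.5000 → A = |Σcross|/2 = 360.2500 mm²
Σ(r_i+r_j)·cross = 21867.8750 → first moment M = |Σ|/6 = 3644.6458
R_c = M/A = 3644.6458/360.2500 = 10.1170 mm
θ = 120° = 2.094395 rad
V = θ·R_c·A = 2.094395·10.1170·360.2500 = 7633.328 mm³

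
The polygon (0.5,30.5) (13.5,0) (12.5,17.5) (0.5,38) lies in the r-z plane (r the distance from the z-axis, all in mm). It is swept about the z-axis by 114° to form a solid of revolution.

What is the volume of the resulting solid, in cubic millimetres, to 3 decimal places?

Profile (r,z), 4 vertices: (0.5,30.5) (13.5,0) (12.5,17.5) (0.5,38)
edge 0: (0.5,30.5)→(13.5,0)  cross = 0.5·0 − 13.5·30.5 = -411.7500; (r_i+r_j)·cross = 14·-411.7500 = -5764.5000
edge 1: (13.5,0)→(12.5,17.5)  cross = 13.5·17.5 − 12.5·0 = 236.2500; (r_i+r_j)·cross = 26·236.2500 = 6142.5000
edge 2: (12.5,17.5)→(0.5,38)  cross = 12.5·38 − 0.5·17.5 = 466.2500; (r_i+r_j)·cross = 13·466.2500 = 6061.2500
edge 3: (0.5,38)→(0.5,30.5)  cross = 0.5·30.5 − 0.5·38 = -3.7500; (r_i+r_j)·cross = 1·-3.7500 = -3.7500
Σcross = 287.0000 → A = |Σcross|/2 = 143.5000 mm²
Σ(r_i+r_j)·cross = 6435.5000 → first moment M = |Σ|/6 = 1072.5833
R_c = M/A = 1072.5833/143.5000 = 7.4744 mm
θ = 114° = 1.989675 rad
V = θ·R_c·A = 1.989675·7.4744·143.5000 = 2134.093 mm³

Volume = 2134.093 mm³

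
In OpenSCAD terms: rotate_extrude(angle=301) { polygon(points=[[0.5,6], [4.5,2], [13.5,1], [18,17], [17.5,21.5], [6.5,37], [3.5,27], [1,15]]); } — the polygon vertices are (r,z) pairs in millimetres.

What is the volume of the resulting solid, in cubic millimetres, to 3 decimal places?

Profile (r,z), 8 vertices: (0.5,6) (4.5,2) (13.5,1) (18,17) (17.5,21.5) (6.5,37) (3.5,27) (1,15)
edge 0: (0.5,6)→(4.5,2)  cross = 0.5·2 − 4.5·6 = -26.0000; (r_i+r_j)·cross = 5·-26.0000 = -130.0000
edge 1: (4.5,2)→(13.5,1)  cross = 4.5·1 − 13.5·2 = -22.5000; (r_i+r_j)·cross = 18·-22.5000 = -405.0000
edge 2: (13.5,1)→(18,17)  cross = 13.5·17 − 18·1 = 211.5000; (r_i+r_j)·cross = 31.5·211.5000 = 6662.2500
edge 3: (18,17)→(17.5,21.5)  cross = 18·21.5 − 17.5·17 = 89.5000; (r_i+r_j)·cross = 35.5·89.5000 = 3177.2500
edge 4: (17.5,21.5)→(6.5,37)  cross = 17.5·37 − 6.5·21.5 = 507.7500; (r_i+r_j)·cross = 24·507.7500 = 12186.0000
edge 5: (6.5,37)→(3.5,27)  cross = 6.5·27 − 3.5·37 = 46.0000; (r_i+r_j)·cross = 10·46.0000 = 460.0000
edge 6: (3.5,27)→(1,15)  cross = 3.5·15 − 1·27 = 25.5000; (r_i+r_j)·cross = 4.5·25.5000 = 114.7500
edge 7: (1,15)→(0.5,6)  cross = 1·6 − 0.5·15 = -1.5000; (r_i+r_j)·cross = 1.5·-1.5000 = -2.2500
Σcross = 830.2500 → A = |Σcross|/2 = 415.1250 mm²
Σ(r_i+r_j)·cross = 22063.0000 → first moment M = |Σ|/6 = 3677.1667
R_c = M/A = 3677.1667/415.1250 = 8.8580 mm
θ = 301° = 5.253441 rad
V = θ·R_c·A = 5.253441·8.8580·415.1250 = 19317.778 mm³

Volume = 19317.778 mm³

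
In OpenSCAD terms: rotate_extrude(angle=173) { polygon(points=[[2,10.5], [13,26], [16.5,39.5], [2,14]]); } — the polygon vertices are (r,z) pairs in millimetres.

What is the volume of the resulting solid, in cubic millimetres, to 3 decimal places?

Volume = 2017.601 mm³

Profile (r,z), 4 vertices: (2,10.5) (13,26) (16.5,39.5) (2,14)
edge 0: (2,10.5)→(13,26)  cross = 2·26 − 13·10.5 = -84.5000; (r_i+r_j)·cross = 15·-84.5000 = -1267.5000
edge 1: (13,26)→(16.5,39.5)  cross = 13·39.5 − 16.5·26 = 84.5000; (r_i+r_j)·cross = 29.5·84.5000 = 2492.7500
edge 2: (16.5,39.5)→(2,14)  cross = 16.5·14 − 2·39.5 = 152.0000; (r_i+r_j)·cross = 18.5·152.0000 = 2812.0000
edge 3: (2,14)→(2,10.5)  cross = 2·10.5 − 2·14 = -7.0000; (r_i+r_j)·cross = 4·-7.0000 = -28.0000
Σcross = 145.0000 → A = |Σcross|/2 = 72.5000 mm²
Σ(r_i+r_j)·cross = 4009.2500 → first moment M = |Σ|/6 = 668.2083
R_c = M/A = 668.2083/72.5000 = 9.2167 mm
θ = 173° = 3.019420 rad
V = θ·R_c·A = 3.019420·9.2167·72.5000 = 2017.601 mm³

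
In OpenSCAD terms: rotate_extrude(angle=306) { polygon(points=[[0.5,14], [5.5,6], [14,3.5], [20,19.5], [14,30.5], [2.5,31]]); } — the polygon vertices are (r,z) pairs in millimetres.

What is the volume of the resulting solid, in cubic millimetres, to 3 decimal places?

Profile (r,z), 6 vertices: (0.5,14) (5.5,6) (14,3.5) (20,19.5) (14,30.5) (2.5,31)
edge 0: (0.5,14)→(5.5,6)  cross = 0.5·6 − 5.5·14 = -74.0000; (r_i+r_j)·cross = 6·-74.0000 = -444.0000
edge 1: (5.5,6)→(14,3.5)  cross = 5.5·3.5 − 14·6 = -64.7500; (r_i+r_j)·cross = 19.5·-64.7500 = -1262.6250
edge 2: (14,3.5)→(20,19.5)  cross = 14·19.5 − 20·3.5 = 203.0000; (r_i+r_j)·cross = 34·203.0000 = 6902.0000
edge 3: (20,19.5)→(14,30.5)  cross = 20·30.5 − 14·19.5 = 337.0000; (r_i+r_j)·cross = 34·337.0000 = 11458.0000
edge 4: (14,30.5)→(2.5,31)  cross = 14·31 − 2.5·30.5 = 357.7500; (r_i+r_j)·cross = 16.5·357.7500 = 5902.8750
edge 5: (2.5,31)→(0.5,14)  cross = 2.5·14 − 0.5·31 = 19.5000; (r_i+r_j)·cross = 3·19.5000 = 58.5000
Σcross = 778.5000 → A = |Σcross|/2 = 389.2500 mm²
Σ(r_i+r_j)·cross = 22614.7500 → first moment M = |Σ|/6 = 3769.1250
R_c = M/A = 3769.1250/389.2500 = 9.6830 mm
θ = 306° = 5.340708 rad
V = θ·R_c·A = 5.340708·9.6830·389.2500 = 20129.794 mm³

Volume = 20129.794 mm³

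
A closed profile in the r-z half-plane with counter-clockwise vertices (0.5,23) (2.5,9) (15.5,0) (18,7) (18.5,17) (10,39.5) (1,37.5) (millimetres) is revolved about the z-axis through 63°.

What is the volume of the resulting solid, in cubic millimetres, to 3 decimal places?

Profile (r,z), 7 vertices: (0.5,23) (2.5,9) (15.5,0) (18,7) (18.5,17) (10,39.5) (1,37.5)
edge 0: (0.5,23)→(2.5,9)  cross = 0.5·9 − 2.5·23 = -53.0000; (r_i+r_j)·cross = 3·-53.0000 = -159.0000
edge 1: (2.5,9)→(15.5,0)  cross = 2.5·0 − 15.5·9 = -139.5000; (r_i+r_j)·cross = 18·-139.5000 = -2511.0000
edge 2: (15.5,0)→(18,7)  cross = 15.5·7 − 18·0 = 108.5000; (r_i+r_j)·cross = 33.5·108.5000 = 3634.7500
edge 3: (18,7)→(18.5,17)  cross = 18·17 − 18.5·7 = 176.5000; (r_i+r_j)·cross = 36.5·176.5000 = 6442.2500
edge 4: (18.5,17)→(10,39.5)  cross = 18.5·39.5 − 10·17 = 560.7500; (r_i+r_j)·cross = 28.5·560.7500 = 15981.3750
edge 5: (10,39.5)→(1,37.5)  cross = 10·37.5 − 1·39.5 = 335.5000; (r_i+r_j)·cross = 11·335.5000 = 3690.5000
edge 6: (1,37.5)→(0.5,23)  cross = 1·23 − 0.5·37.5 = 4.2500; (r_i+r_j)·cross = 1.5·4.2500 = 6.3750
Σcross = 993.0000 → A = |Σcross|/2 = 496.5000 mm²
Σ(r_i+r_j)·cross = 27085.2500 → first moment M = |Σ|/6 = 4514.2083
R_c = M/A = 4514.2083/496.5000 = 9.0921 mm
θ = 63° = 1.099557 rad
V = θ·R_c·A = 1.099557·9.0921·496.5000 = 4963.631 mm³

Volume = 4963.631 mm³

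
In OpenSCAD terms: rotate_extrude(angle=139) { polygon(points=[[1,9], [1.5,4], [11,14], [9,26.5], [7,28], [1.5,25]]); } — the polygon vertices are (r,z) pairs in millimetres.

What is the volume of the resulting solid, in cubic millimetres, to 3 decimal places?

Profile (r,z), 6 vertices: (1,9) (1.5,4) (11,14) (9,26.5) (7,28) (1.5,25)
edge 0: (1,9)→(1.5,4)  cross = 1·4 − 1.5·9 = -9.5000; (r_i+r_j)·cross = 2.5·-9.5000 = -23.7500
edge 1: (1.5,4)→(11,14)  cross = 1.5·14 − 11·4 = -23.0000; (r_i+r_j)·cross = 12.5·-23.0000 = -287.5000
edge 2: (11,14)→(9,26.5)  cross = 11·26.5 − 9·14 = 165.5000; (r_i+r_j)·cross = 20·165.5000 = 3310.0000
edge 3: (9,26.5)→(7,28)  cross = 9·28 − 7·26.5 = 66.5000; (r_i+r_j)·cross = 16·66.5000 = 1064.0000
edge 4: (7,28)→(1.5,25)  cross = 7·25 − 1.5·28 = 133.0000; (r_i+r_j)·cross = 8.5·133.0000 = 1130.5000
edge 5: (1.5,25)→(1,9)  cross = 1.5·9 − 1·25 = -11.5000; (r_i+r_j)·cross = 2.5·-11.5000 = -28.7500
Σcross = 321.0000 → A = |Σcross|/2 = 160.5000 mm²
Σ(r_i+r_j)·cross = 5164.5000 → first moment M = |Σ|/6 = 860.7500
R_c = M/A = 860.7500/160.5000 = 5.3629 mm
θ = 139° = 2.426008 rad
V = θ·R_c·A = 2.426008·5.3629·160.5000 = 2088.186 mm³

Volume = 2088.186 mm³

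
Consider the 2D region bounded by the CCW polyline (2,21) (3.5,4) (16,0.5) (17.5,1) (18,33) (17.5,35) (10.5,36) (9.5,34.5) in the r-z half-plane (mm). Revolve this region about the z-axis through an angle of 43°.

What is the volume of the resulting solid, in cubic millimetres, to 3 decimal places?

Volume = 3708.742 mm³

Profile (r,z), 8 vertices: (2,21) (3.5,4) (16,0.5) (17.5,1) (18,33) (17.5,35) (10.5,36) (9.5,34.5)
edge 0: (2,21)→(3.5,4)  cross = 2·4 − 3.5·21 = -65.5000; (r_i+r_j)·cross = 5.5·-65.5000 = -360.2500
edge 1: (3.5,4)→(16,0.5)  cross = 3.5·0.5 − 16·4 = -62.2500; (r_i+r_j)·cross = 19.5·-62.2500 = -1213.8750
edge 2: (16,0.5)→(17.5,1)  cross = 16·1 − 17.5·0.5 = 7.2500; (r_i+r_j)·cross = 33.5·7.2500 = 242.8750
edge 3: (17.5,1)→(18,33)  cross = 17.5·33 − 18·1 = 559.5000; (r_i+r_j)·cross = 35.5·559.5000 = 19862.2500
edge 4: (18,33)→(17.5,35)  cross = 18·35 − 17.5·33 = 52.5000; (r_i+r_j)·cross = 35.5·52.5000 = 1863.7500
edge 5: (17.5,35)→(10.5,36)  cross = 17.5·36 − 10.5·35 = 262.5000; (r_i+r_j)·cross = 28·262.5000 = 7350.0000
edge 6: (10.5,36)→(9.5,34.5)  cross = 10.5·34.5 − 9.5·36 = 20.2500; (r_i+r_j)·cross = 20·20.2500 = 405.0000
edge 7: (9.5,34.5)→(2,21)  cross = 9.5·21 − 2·34.5 = 130.5000; (r_i+r_j)·cross = 11.5·130.5000 = 1500.7500
Σcross = 904.7500 → A = |Σcross|/2 = 452.3750 mm²
Σ(r_i+r_j)·cross = 29650.5000 → first moment M = |Σ|/6 = 4941.7500
R_c = M/A = 4941.7500/452.3750 = 10.9240 mm
θ = 43° = 0.750492 rad
V = θ·R_c·A = 0.750492·10.9240·452.3750 = 3708.742 mm³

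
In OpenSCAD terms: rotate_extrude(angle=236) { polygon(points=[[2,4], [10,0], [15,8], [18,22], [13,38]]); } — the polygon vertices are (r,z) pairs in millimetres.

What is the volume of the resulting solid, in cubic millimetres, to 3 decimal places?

Profile (r,z), 5 vertices: (2,4) (10,0) (15,8) (18,22) (13,38)
edge 0: (2,4)→(10,0)  cross = 2·0 − 10·4 = -40.0000; (r_i+r_j)·cross = 12·-40.0000 = -480.0000
edge 1: (10,0)→(15,8)  cross = 10·8 − 15·0 = 80.0000; (r_i+r_j)·cross = 25·80.0000 = 2000.0000
edge 2: (15,8)→(18,22)  cross = 15·22 − 18·8 = 186.0000; (r_i+r_j)·cross = 33·186.0000 = 6138.0000
edge 3: (18,22)→(13,38)  cross = 18·38 − 13·22 = 398.0000; (r_i+r_j)·cross = 31·398.0000 = 12338.0000
edge 4: (13,38)→(2,4)  cross = 13·4 − 2·38 = -24.0000; (r_i+r_j)·cross = 15·-24.0000 = -360.0000
Σcross = 600.0000 → A = |Σcross|/2 = 300.0000 mm²
Σ(r_i+r_j)·cross = 19636.0000 → first moment M = |Σ|/6 = 3272.6667
R_c = M/A = 3272.6667/300.0000 = 10.9089 mm
θ = 236° = 4.118977 rad
V = θ·R_c·A = 4.118977·10.9089·300.0000 = 13480.039 mm³

Volume = 13480.039 mm³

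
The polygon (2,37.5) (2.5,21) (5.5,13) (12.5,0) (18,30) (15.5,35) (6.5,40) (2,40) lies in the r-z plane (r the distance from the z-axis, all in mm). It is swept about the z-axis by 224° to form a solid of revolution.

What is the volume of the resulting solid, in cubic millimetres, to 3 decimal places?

Profile (r,z), 8 vertices: (2,37.5) (2.5,21) (5.5,13) (12.5,0) (18,30) (15.5,35) (6.5,40) (2,40)
edge 0: (2,37.5)→(2.5,21)  cross = 2·21 − 2.5·37.5 = -51.7500; (r_i+r_j)·cross = 4.5·-51.7500 = -232.8750
edge 1: (2.5,21)→(5.5,13)  cross = 2.5·13 − 5.5·21 = -83.0000; (r_i+r_j)·cross = 8·-83.0000 = -664.0000
edge 2: (5.5,13)→(12.5,0)  cross = 5.5·0 − 12.5·13 = -162.5000; (r_i+r_j)·cross = 18·-162.5000 = -2925.0000
edge 3: (12.5,0)→(18,30)  cross = 12.5·30 − 18·0 = 375.0000; (r_i+r_j)·cross = 30.5·375.0000 = 11437.5000
edge 4: (18,30)→(15.5,35)  cross = 18·35 − 15.5·30 = 165.0000; (r_i+r_j)·cross = 33.5·165.0000 = 5527.5000
edge 5: (15.5,35)→(6.5,40)  cross = 15.5·40 − 6.5·35 = 392.5000; (r_i+r_j)·cross = 22·392.5000 = 8635.0000
edge 6: (6.5,40)→(2,40)  cross = 6.5·40 − 2·40 = 180.0000; (r_i+r_j)·cross = 8.5·180.0000 = 1530.0000
edge 7: (2,40)→(2,37.5)  cross = 2·37.5 − 2·40 = -5.0000; (r_i+r_j)·cross = 4·-5.0000 = -20.0000
Σcross = 810.2500 → A = |Σcross|/2 = 405.1250 mm²
Σ(r_i+r_j)·cross = 23288.1250 → first moment M = |Σ|/6 = 3881.3542
R_c = M/A = 3881.3542/405.1250 = 9.5806 mm
θ = 224° = 3.909538 rad
V = θ·R_c·A = 3.909538·9.5806·405.1250 = 15174.300 mm³

Volume = 15174.300 mm³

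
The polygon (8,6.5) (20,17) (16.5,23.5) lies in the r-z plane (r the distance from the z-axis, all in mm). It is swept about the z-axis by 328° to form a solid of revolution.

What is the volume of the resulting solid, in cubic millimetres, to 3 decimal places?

Volume = 4872.060 mm³

Profile (r,z), 3 vertices: (8,6.5) (20,17) (16.5,23.5)
edge 0: (8,6.5)→(20,17)  cross = 8·17 − 20·6.5 = 6.0000; (r_i+r_j)·cross = 28·6.0000 = 168.0000
edge 1: (20,17)→(16.5,23.5)  cross = 20·23.5 − 16.5·17 = 189.5000; (r_i+r_j)·cross = 36.5·189.5000 = 6916.7500
edge 2: (16.5,23.5)→(8,6.5)  cross = 16.5·6.5 − 8·23.5 = -80.7500; (r_i+r_j)·cross = 24.5·-80.7500 = -1978.3750
Σcross = 114.7500 → A = |Σcross|/2 = 57.3750 mm²
Σ(r_i+r_j)·cross = 5106.3750 → first moment M = |Σ|/6 = 851.0625
R_c = M/A = 851.0625/57.3750 = 14.8333 mm
θ = 328° = 5.724680 rad
V = θ·R_c·A = 5.724680·14.8333·57.3750 = 4872.060 mm³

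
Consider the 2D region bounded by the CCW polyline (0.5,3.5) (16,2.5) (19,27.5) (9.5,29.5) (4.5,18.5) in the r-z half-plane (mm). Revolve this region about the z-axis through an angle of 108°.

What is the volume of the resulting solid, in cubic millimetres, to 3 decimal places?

Profile (r,z), 5 vertices: (0.5,3.5) (16,2.5) (19,27.5) (9.5,29.5) (4.5,18.5)
edge 0: (0.5,3.5)→(16,2.5)  cross = 0.5·2.5 − 16·3.5 = -54.7500; (r_i+r_j)·cross = 16.5·-54.7500 = -903.3750
edge 1: (16,2.5)→(19,27.5)  cross = 16·27.5 − 19·2.5 = 392.5000; (r_i+r_j)·cross = 35·392.5000 = 13737.5000
edge 2: (19,27.5)→(9.5,29.5)  cross = 19·29.5 − 9.5·27.5 = 299.2500; (r_i+r_j)·cross = 28.5·299.2500 = 8528.6250
edge 3: (9.5,29.5)→(4.5,18.5)  cross = 9.5·18.5 − 4.5·29.5 = 43.0000; (r_i+r_j)·cross = 14·43.0000 = 602.0000
edge 4: (4.5,18.5)→(0.5,3.5)  cross = 4.5·3.5 − 0.5·18.5 = 6.5000; (r_i+r_j)·cross = 5·6.5000 = 32.5000
Σcross = 686.5000 → A = |Σcross|/2 = 343.2500 mm²
Σ(r_i+r_j)·cross = 21997.2500 → first moment M = |Σ|/6 = 3666.2083
R_c = M/A = 3666.2083/343.2500 = 10.6809 mm
θ = 108° = 1.884956 rad
V = θ·R_c·A = 1.884956·10.6809·343.2500 = 6910.640 mm³

Volume = 6910.640 mm³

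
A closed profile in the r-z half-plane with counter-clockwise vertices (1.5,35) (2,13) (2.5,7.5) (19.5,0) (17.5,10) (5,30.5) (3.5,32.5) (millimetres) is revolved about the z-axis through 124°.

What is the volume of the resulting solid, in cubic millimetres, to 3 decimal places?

Volume = 5579.690 mm³

Profile (r,z), 7 vertices: (1.5,35) (2,13) (2.5,7.5) (19.5,0) (17.5,10) (5,30.5) (3.5,32.5)
edge 0: (1.5,35)→(2,13)  cross = 1.5·13 − 2·35 = -50.5000; (r_i+r_j)·cross = 3.5·-50.5000 = -176.7500
edge 1: (2,13)→(2.5,7.5)  cross = 2·7.5 − 2.5·13 = -17.5000; (r_i+r_j)·cross = 4.5·-17.5000 = -78.7500
edge 2: (2.5,7.5)→(19.5,0)  cross = 2.5·0 − 19.5·7.5 = -146.2500; (r_i+r_j)·cross = 22·-146.2500 = -3217.5000
edge 3: (19.5,0)→(17.5,10)  cross = 19.5·10 − 17.5·0 = 195.0000; (r_i+r_j)·cross = 37·195.0000 = 7215.0000
edge 4: (17.5,10)→(5,30.5)  cross = 17.5·30.5 − 5·10 = 483.7500; (r_i+r_j)·cross = 22.5·483.7500 = 10884.3750
edge 5: (5,30.5)→(3.5,32.5)  cross = 5·32.5 − 3.5·30.5 = 55.7500; (r_i+r_j)·cross = 8.5·55.7500 = 473.8750
edge 6: (3.5,32.5)→(1.5,35)  cross = 3.5·35 − 1.5·32.5 = 73.7500; (r_i+r_j)·cross = 5·73.7500 = 368.7500
Σcross = 594.0000 → A = |Σcross|/2 = 297.0000 mm²
Σ(r_i+r_j)·cross = 15469.0000 → first moment M = |Σ|/6 = 2578.1667
R_c = M/A = 2578.1667/297.0000 = 8.6807 mm
θ = 124° = 2.164208 rad
V = θ·R_c·A = 2.164208·8.6807·297.0000 = 5579.690 mm³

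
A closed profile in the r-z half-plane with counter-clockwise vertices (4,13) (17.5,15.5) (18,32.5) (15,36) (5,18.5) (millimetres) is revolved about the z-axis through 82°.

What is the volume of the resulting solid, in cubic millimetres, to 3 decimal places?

Volume = 3313.964 mm³

Profile (r,z), 5 vertices: (4,13) (17.5,15.5) (18,32.5) (15,36) (5,18.5)
edge 0: (4,13)→(17.5,15.5)  cross = 4·15.5 − 17.5·13 = -165.5000; (r_i+r_j)·cross = 21.5·-165.5000 = -3558.2500
edge 1: (17.5,15.5)→(18,32.5)  cross = 17.5·32.5 − 18·15.5 = 289.7500; (r_i+r_j)·cross = 35.5·289.7500 = 10286.1250
edge 2: (18,32.5)→(15,36)  cross = 18·36 − 15·32.5 = 160.5000; (r_i+r_j)·cross = 33·160.5000 = 5296.5000
edge 3: (15,36)→(5,18.5)  cross = 15·18.5 − 5·36 = 97.5000; (r_i+r_j)·cross = 20·97.5000 = 1950.0000
edge 4: (5,18.5)→(4,13)  cross = 5·13 − 4·18.5 = -9.0000; (r_i+r_j)·cross = 9·-9.0000 = -81.0000
Σcross = 373.2500 → A = |Σcross|/2 = 186.6250 mm²
Σ(r_i+r_j)·cross = 13893.3750 → first moment M = |Σ|/6 = 2315.5625
R_c = M/A = 2315.5625/186.6250 = 12.4076 mm
θ = 82° = 1.431170 rad
V = θ·R_c·A = 1.431170·12.4076·186.6250 = 3313.964 mm³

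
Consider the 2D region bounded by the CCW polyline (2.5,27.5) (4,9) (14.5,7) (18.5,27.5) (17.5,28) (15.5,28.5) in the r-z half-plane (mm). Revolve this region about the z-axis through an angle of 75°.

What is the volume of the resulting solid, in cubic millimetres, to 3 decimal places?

Profile (r,z), 6 vertices: (2.5,27.5) (4,9) (14.5,7) (18.5,27.5) (17.5,28) (15.5,28.5)
edge 0: (2.5,27.5)→(4,9)  cross = 2.5·9 − 4·27.5 = -87.5000; (r_i+r_j)·cross = 6.5·-87.5000 = -568.7500
edge 1: (4,9)→(14.5,7)  cross = 4·7 − 14.5·9 = -102.5000; (r_i+r_j)·cross = 18.5·-102.5000 = -1896.2500
edge 2: (14.5,7)→(18.5,27.5)  cross = 14.5·27.5 − 18.5·7 = 269.2500; (r_i+r_j)·cross = 33·269.2500 = 8885.2500
edge 3: (18.5,27.5)→(17.5,28)  cross = 18.5·28 − 17.5·27.5 = 36.7500; (r_i+r_j)·cross = 36·36.7500 = 1323.0000
edge 4: (17.5,28)→(15.5,28.5)  cross = 17.5·28.5 − 15.5·28 = 64.7500; (r_i+r_j)·cross = 33·64.7500 = 2136.7500
edge 5: (15.5,28.5)→(2.5,27.5)  cross = 15.5·27.5 − 2.5·28.5 = 355.0000; (r_i+r_j)·cross = 18·355.0000 = 6390.0000
Σcross = 535.7500 → A = |Σcross|/2 = 267.8750 mm²
Σ(r_i+r_j)·cross = 16270.0000 → first moment M = |Σ|/6 = 2711.6667
R_c = M/A = 2711.6667/267.8750 = 10.1229 mm
θ = 75° = 1.308997 rad
V = θ·R_c·A = 1.308997·10.1229·267.8750 = 3549.563 mm³

Volume = 3549.563 mm³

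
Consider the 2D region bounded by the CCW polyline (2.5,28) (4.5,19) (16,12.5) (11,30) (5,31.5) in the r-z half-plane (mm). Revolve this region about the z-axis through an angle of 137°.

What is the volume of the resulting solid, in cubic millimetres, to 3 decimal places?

Profile (r,z), 5 vertices: (2.5,28) (4.5,19) (16,12.5) (11,30) (5,31.5)
edge 0: (2.5,28)→(4.5,19)  cross = 2.5·19 − 4.5·28 = -78.5000; (r_i+r_j)·cross = 7·-78.5000 = -549.5000
edge 1: (4.5,19)→(16,12.5)  cross = 4.5·12.5 − 16·19 = -247.7500; (r_i+r_j)·cross = 20.5·-247.7500 = -5078.8750
edge 2: (16,12.5)→(11,30)  cross = 16·30 − 11·12.5 = 342.5000; (r_i+r_j)·cross = 27·342.5000 = 9247.5000
edge 3: (11,30)→(5,31.5)  cross = 11·31.5 − 5·30 = 196.5000; (r_i+r_j)·cross = 16·196.5000 = 3144.0000
edge 4: (5,31.5)→(2.5,28)  cross = 5·28 − 2.5·31.5 = 61.2500; (r_i+r_j)·cross = 7.5·61.2500 = 459.3750
Σcross = 274.0000 → A = |Σcross|/2 = 137.0000 mm²
Σ(r_i+r_j)·cross = 7222.5000 → first moment M = |Σ|/6 = 1203.7500
R_c = M/A = 1203.7500/137.0000 = 8.7865 mm
θ = 137° = 2.391101 rad
V = θ·R_c·A = 2.391101·8.7865·137.0000 = 2878.288 mm³

Volume = 2878.288 mm³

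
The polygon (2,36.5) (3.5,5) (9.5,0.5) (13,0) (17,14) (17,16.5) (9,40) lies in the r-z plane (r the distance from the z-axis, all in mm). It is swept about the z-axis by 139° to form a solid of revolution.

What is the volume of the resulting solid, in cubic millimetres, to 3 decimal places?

Profile (r,z), 7 vertices: (2,36.5) (3.5,5) (9.5,0.5) (13,0) (17,14) (17,16.5) (9,40)
edge 0: (2,36.5)→(3.5,5)  cross = 2·5 − 3.5·36.5 = -117.7500; (r_i+r_j)·cross = 5.5·-117.7500 = -647.6250
edge 1: (3.5,5)→(9.5,0.5)  cross = 3.5·0.5 − 9.5·5 = -45.7500; (r_i+r_j)·cross = 13·-45.7500 = -594.7500
edge 2: (9.5,0.5)→(13,0)  cross = 9.5·0 − 13·0.5 = -6.5000; (r_i+r_j)·cross = 22.5·-6.5000 = -146.2500
edge 3: (13,0)→(17,14)  cross = 13·14 − 17·0 = 182.0000; (r_i+r_j)·cross = 30·182.0000 = 5460.0000
edge 4: (17,14)→(17,16.5)  cross = 17·16.5 − 17·14 = 42.5000; (r_i+r_j)·cross = 34·42.5000 = 1445.0000
edge 5: (17,16.5)→(9,40)  cross = 17·40 − 9·16.5 = 531.5000; (r_i+r_j)·cross = 26·531.5000 = 13819.0000
edge 6: (9,40)→(2,36.5)  cross = 9·36.5 − 2·40 = 248.5000; (r_i+r_j)·cross = 11·248.5000 = 2733.5000
Σcross = 834.5000 → A = |Σcross|/2 = 417.2500 mm²
Σ(r_i+r_j)·cross = 22068.8750 → first moment M = |Σ|/6 = 3678.1458
R_c = M/A = 3678.1458/417.2500 = 8.8152 mm
θ = 139° = 2.426008 rad
V = θ·R_c·A = 2.426008·8.8152·417.2500 = 8923.210 mm³

Volume = 8923.210 mm³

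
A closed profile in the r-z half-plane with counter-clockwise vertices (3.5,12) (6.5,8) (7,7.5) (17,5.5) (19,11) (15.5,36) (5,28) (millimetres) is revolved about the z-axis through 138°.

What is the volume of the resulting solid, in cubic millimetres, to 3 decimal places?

Volume = 9166.908 mm³

Profile (r,z), 7 vertices: (3.5,12) (6.5,8) (7,7.5) (17,5.5) (19,11) (15.5,36) (5,28)
edge 0: (3.5,12)→(6.5,8)  cross = 3.5·8 − 6.5·12 = -50.0000; (r_i+r_j)·cross = 10·-50.0000 = -500.0000
edge 1: (6.5,8)→(7,7.5)  cross = 6.5·7.5 − 7·8 = -7.2500; (r_i+r_j)·cross = 13.5·-7.2500 = -97.8750
edge 2: (7,7.5)→(17,5.5)  cross = 7·5.5 − 17·7.5 = -89.0000; (r_i+r_j)·cross = 24·-89.0000 = -2136.0000
edge 3: (17,5.5)→(19,11)  cross = 17·11 − 19·5.5 = 82.5000; (r_i+r_j)·cross = 36·82.5000 = 2970.0000
edge 4: (19,11)→(15.5,36)  cross = 19·36 − 15.5·11 = 513.5000; (r_i+r_j)·cross = 34.5·513.5000 = 17715.7500
edge 5: (15.5,36)→(5,28)  cross = 15.5·28 − 5·36 = 254.0000; (r_i+r_j)·cross = 20.5·254.0000 = 5207.0000
edge 6: (5,28)→(3.5,12)  cross = 5·12 − 3.5·28 = -38.0000; (r_i+r_j)·cross = 8.5·-38.0000 = -323.0000
Σcross = 665.7500 → A = |Σcross|/2 = 332.8750 mm²
Σ(r_i+r_j)·cross = 22835.8750 → first moment M = |Σ|/6 = 3805.9792
R_c = M/A = 3805.9792/332.8750 = 11.4337 mm
θ = 138° = 2.408554 rad
V = θ·R_c·A = 2.408554·11.4337·332.8750 = 9166.908 mm³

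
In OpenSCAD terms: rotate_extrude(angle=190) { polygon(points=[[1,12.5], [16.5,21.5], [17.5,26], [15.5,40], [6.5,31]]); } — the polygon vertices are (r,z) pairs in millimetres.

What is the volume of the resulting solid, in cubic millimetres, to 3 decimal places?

Profile (r,z), 5 vertices: (1,12.5) (16.5,21.5) (17.5,26) (15.5,40) (6.5,31)
edge 0: (1,12.5)→(16.5,21.5)  cross = 1·21.5 − 16.5·12.5 = -184.7500; (r_i+r_j)·cross = 17.5·-184.7500 = -3233.1250
edge 1: (16.5,21.5)→(17.5,26)  cross = 16.5·26 − 17.5·21.5 = 52.7500; (r_i+r_j)·cross = 34·52.7500 = 1793.5000
edge 2: (17.5,26)→(15.5,40)  cross = 17.5·40 − 15.5·26 = 297.0000; (r_i+r_j)·cross = 33·297.0000 = 9801.0000
edge 3: (15.5,40)→(6.5,31)  cross = 15.5·31 − 6.5·40 = 220.5000; (r_i+r_j)·cross = 22·220.5000 = 4851.0000
edge 4: (6.5,31)→(1,12.5)  cross = 6.5·12.5 − 1·31 = 50.2500; (r_i+r_j)·cross = 7.5·50.2500 = 376.8750
Σcross = 435.7500 → A = |Σcross|/2 = 217.8750 mm²
Σ(r_i+r_j)·cross = 13589.2500 → first moment M = |Σ|/6 = 2264.8750
R_c = M/A = 2264.8750/217.8750 = 10.3953 mm
θ = 190° = 3.316126 rad
V = θ·R_c·A = 3.316126·10.3953·217.8750 = 7510.610 mm³

Volume = 7510.610 mm³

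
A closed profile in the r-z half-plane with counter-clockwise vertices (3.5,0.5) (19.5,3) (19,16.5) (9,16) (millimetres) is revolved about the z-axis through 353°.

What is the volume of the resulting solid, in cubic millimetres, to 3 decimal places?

Volume = 14293.934 mm³

Profile (r,z), 4 vertices: (3.5,0.5) (19.5,3) (19,16.5) (9,16)
edge 0: (3.5,0.5)→(19.5,3)  cross = 3.5·3 − 19.5·0.5 = 0.7500; (r_i+r_j)·cross = 23·0.7500 = 17.2500
edge 1: (19.5,3)→(19,16.5)  cross = 19.5·16.5 − 19·3 = 264.7500; (r_i+r_j)·cross = 38.5·264.7500 = 10192.8750
edge 2: (19,16.5)→(9,16)  cross = 19·16 − 9·16.5 = 155.5000; (r_i+r_j)·cross = 28·155.5000 = 4354.0000
edge 3: (9,16)→(3.5,0.5)  cross = 9·0.5 − 3.5·16 = -51.5000; (r_i+r_j)·cross = 12.5·-51.5000 = -643.7500
Σcross = 369.5000 → A = |Σcross|/2 = 184.7500 mm²
Σ(r_i+r_j)·cross = 13920.3750 → first moment M = |Σ|/6 = 2320.0625
R_c = M/A = 2320.0625/184.7500 = 12.5578 mm
θ = 353° = 6.161012 rad
V = θ·R_c·A = 6.161012·12.5578·184.7500 = 14293.934 mm³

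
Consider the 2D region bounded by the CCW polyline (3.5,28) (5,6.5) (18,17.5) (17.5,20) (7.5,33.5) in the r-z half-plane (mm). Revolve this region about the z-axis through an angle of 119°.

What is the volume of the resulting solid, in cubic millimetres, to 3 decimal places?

Volume = 4209.096 mm³

Profile (r,z), 5 vertices: (3.5,28) (5,6.5) (18,17.5) (17.5,20) (7.5,33.5)
edge 0: (3.5,28)→(5,6.5)  cross = 3.5·6.5 − 5·28 = -117.2500; (r_i+r_j)·cross = 8.5·-117.2500 = -996.6250
edge 1: (5,6.5)→(18,17.5)  cross = 5·17.5 − 18·6.5 = -29.5000; (r_i+r_j)·cross = 23·-29.5000 = -678.5000
edge 2: (18,17.5)→(17.5,20)  cross = 18·20 − 17.5·17.5 = 53.7500; (r_i+r_j)·cross = 35.5·53.7500 = 1908.1250
edge 3: (17.5,20)→(7.5,33.5)  cross = 17.5·33.5 − 7.5·20 = 436.2500; (r_i+r_j)·cross = 25·436.2500 = 10906.2500
edge 4: (7.5,33.5)→(3.5,28)  cross = 7.5·28 − 3.5·33.5 = 92.7500; (r_i+r_j)·cross = 11·92.7500 = 1020.2500
Σcross = 436.0000 → A = |Σcross|/2 = 218.0000 mm²
Σ(r_i+r_j)·cross = 12159.5000 → first moment M = |Σ|/6 = 2026.5833
R_c = M/A = 2026.5833/218.0000 = 9.2963 mm
θ = 119° = 2.076942 rad
V = θ·R_c·A = 2.076942·9.2963·218.0000 = 4209.096 mm³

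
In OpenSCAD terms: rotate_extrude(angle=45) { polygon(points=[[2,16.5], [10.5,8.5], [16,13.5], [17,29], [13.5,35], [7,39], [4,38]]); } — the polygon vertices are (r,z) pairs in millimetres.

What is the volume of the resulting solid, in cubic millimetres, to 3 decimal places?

Profile (r,z), 7 vertices: (2,16.5) (10.5,8.5) (16,13.5) (17,29) (13.5,35) (7,39) (4,38)
edge 0: (2,16.5)→(10.5,8.5)  cross = 2·8.5 − 10.5·16.5 = -156.2500; (r_i+r_j)·cross = 12.5·-156.2500 = -1953.1250
edge 1: (10.5,8.5)→(16,13.5)  cross = 10.5·13.5 − 16·8.5 = 5.7500; (r_i+r_j)·cross = 26.5·5.7500 = 152.3750
edge 2: (16,13.5)→(17,29)  cross = 16·29 − 17·13.5 = 234.5000; (r_i+r_j)·cross = 33·234.5000 = 7738.5000
edge 3: (17,29)→(13.5,35)  cross = 17·35 − 13.5·29 = 203.5000; (r_i+r_j)·cross = 30.5·203.5000 = 6206.7500
edge 4: (13.5,35)→(7,39)  cross = 13.5·39 − 7·35 = 281.5000; (r_i+r_j)·cross = 20.5·281.5000 = 5770.7500
edge 5: (7,39)→(4,38)  cross = 7·38 − 4·39 = 110.0000; (r_i+r_j)·cross = 11·110.0000 = 1210.0000
edge 6: (4,38)→(2,16.5)  cross = 4·16.5 − 2·38 = -10.0000; (r_i+r_j)·cross = 6·-10.0000 = -60.0000
Σcross = 669.0000 → A = |Σcross|/2 = 334.5000 mm²
Σ(r_i+r_j)·cross = 19065.2500 → first moment M = |Σ|/6 = 3177.5417
R_c = M/A = 3177.5417/334.5000 = 9.4994 mm
θ = 45° = 0.785398 rad
V = θ·R_c·A = 0.785398·9.4994·334.5000 = 2495.635 mm³

Volume = 2495.635 mm³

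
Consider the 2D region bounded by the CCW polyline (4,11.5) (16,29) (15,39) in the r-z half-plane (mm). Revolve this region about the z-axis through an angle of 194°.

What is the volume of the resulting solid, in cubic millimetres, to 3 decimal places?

Volume = 2715.805 mm³

Profile (r,z), 3 vertices: (4,11.5) (16,29) (15,39)
edge 0: (4,11.5)→(16,29)  cross = 4·29 − 16·11.5 = -68.0000; (r_i+r_j)·cross = 20·-68.0000 = -1360.0000
edge 1: (16,29)→(15,39)  cross = 16·39 − 15·29 = 189.0000; (r_i+r_j)·cross = 31·189.0000 = 5859.0000
edge 2: (15,39)→(4,11.5)  cross = 15·11.5 − 4·39 = 16.5000; (r_i+r_j)·cross = 19·16.5000 = 313.5000
Σcross = 137.5000 → A = |Σcross|/2 = 68.7500 mm²
Σ(r_i+r_j)·cross = 4812.5000 → first moment M = |Σ|/6 = 802.0833
R_c = M/A = 802.0833/68.7500 = 11.6667 mm
θ = 194° = 3.385939 rad
V = θ·R_c·A = 3.385939·11.6667·68.7500 = 2715.805 mm³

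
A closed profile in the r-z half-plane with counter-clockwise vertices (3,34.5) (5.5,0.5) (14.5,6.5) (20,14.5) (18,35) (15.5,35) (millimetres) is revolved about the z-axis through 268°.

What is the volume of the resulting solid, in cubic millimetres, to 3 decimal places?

Profile (r,z), 6 vertices: (3,34.5) (5.5,0.5) (14.5,6.5) (20,14.5) (18,35) (15.5,35)
edge 0: (3,34.5)→(5.5,0.5)  cross = 3·0.5 − 5.5·34.5 = -188.2500; (r_i+r_j)·cross = 8.5·-188.2500 = -1600.1250
edge 1: (5.5,0.5)→(14.5,6.5)  cross = 5.5·6.5 − 14.5·0.5 = 28.5000; (r_i+r_j)·cross = 20·28.5000 = 570.0000
edge 2: (14.5,6.5)→(20,14.5)  cross = 14.5·14.5 − 20·6.5 = 80.2500; (r_i+r_j)·cross = 34.5·80.2500 = 2768.6250
edge 3: (20,14.5)→(18,35)  cross = 20·35 − 18·14.5 = 439.0000; (r_i+r_j)·cross = 38·439.0000 = 16682.0000
edge 4: (18,35)→(15.5,35)  cross = 18·35 − 15.5·35 = 87.5000; (r_i+r_j)·cross = 33.5·87.5000 = 2931.2500
edge 5: (15.5,35)→(3,34.5)  cross = 15.5·34.5 − 3·35 = 429.7500; (r_i+r_j)·cross = 18.5·429.7500 = 7950.3750
Σcross = 876.7500 → A = |Σcross|/2 = 438.3750 mm²
Σ(r_i+r_j)·cross = 29302.1250 → first moment M = |Σ|/6 = 4883.6875
R_c = M/A = 4883.6875/438.3750 = 11.1404 mm
θ = 268° = 4.677482 rad
V = θ·R_c·A = 4.677482·11.1404·438.3750 = 22843.362 mm³

Volume = 22843.362 mm³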